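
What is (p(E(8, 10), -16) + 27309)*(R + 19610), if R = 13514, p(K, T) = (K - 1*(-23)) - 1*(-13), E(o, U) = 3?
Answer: 905875152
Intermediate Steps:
p(K, T) = 36 + K (p(K, T) = (K + 23) + 13 = (23 + K) + 13 = 36 + K)
(p(E(8, 10), -16) + 27309)*(R + 19610) = ((36 + 3) + 27309)*(13514 + 19610) = (39 + 27309)*33124 = 27348*33124 = 905875152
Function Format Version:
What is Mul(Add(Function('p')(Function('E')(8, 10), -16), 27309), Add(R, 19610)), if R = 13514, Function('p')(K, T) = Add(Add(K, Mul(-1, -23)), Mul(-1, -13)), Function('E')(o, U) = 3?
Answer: 905875152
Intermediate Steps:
Function('p')(K, T) = Add(36, K) (Function('p')(K, T) = Add(Add(K, 23), 13) = Add(Add(23, K), 13) = Add(36, K))
Mul(Add(Function('p')(Function('E')(8, 10), -16), 27309), Add(R, 19610)) = Mul(Add(Add(36, 3), 27309), Add(13514, 19610)) = Mul(Add(39, 27309), 33124) = Mul(27348, 33124) = 905875152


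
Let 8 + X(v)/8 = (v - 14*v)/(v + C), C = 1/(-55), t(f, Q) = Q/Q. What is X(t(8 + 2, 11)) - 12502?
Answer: -342142/27 ≈ -12672.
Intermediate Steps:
t(f, Q) = 1
C = -1/55 ≈ -0.018182
X(v) = -64 - 104*v/(-1/55 + v) (X(v) = -64 + 8*((v - 14*v)/(v - 1/55)) = -64 + 8*((-13*v)/(-1/55 + v)) = -64 + 8*(-13*v/(-1/55 + v)) = -64 - 104*v/(-1/55 + v))
X(t(8 + 2, 11)) - 12502 = 8*(8 - 1155*1)/(-1 + 55*1) - 12502 = 8*(8 - 1155)/(-1 + 55) - 12502 = 8*(-1147)/54 - 12502 = 8*(1/54)*(-1147) - 12502 = -4588/27 - 12502 = -342142/27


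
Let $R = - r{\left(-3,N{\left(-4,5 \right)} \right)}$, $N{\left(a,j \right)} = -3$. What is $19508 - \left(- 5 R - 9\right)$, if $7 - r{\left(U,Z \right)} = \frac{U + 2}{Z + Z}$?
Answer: $\frac{116897}{6} \approx 19483.0$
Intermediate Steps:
$r{\left(U,Z \right)} = 7 - \frac{2 + U}{2 Z}$ ($r{\left(U,Z \right)} = 7 - \frac{U + 2}{Z + Z} = 7 - \frac{2 + U}{2 Z}$)
$R = - \frac{41}{6}$ ($R = - \frac{-2 - -3 + 14 \left(-3\right)}{2 \left(-3\right)} = - \frac{\left(-1\right) \left(-2 + 3 - 42\right)}{2 \cdot 3} = - \frac{\left(-1\right) \left(-41\right)}{2 \cdot 3} = \left(-1\right) \frac{41}{6} = - \frac{41}{6} \approx -6.8333$)
$19508 - \left(- 5 R - 9\right) = 19508 - \left(\left(-5\right) \left(- \frac{41}{6}\right) - 9\right) = 19508 - \left(\frac{205}{6} - 9\right) = 19508 - \frac{151}{6} = \frac{116897}{6}$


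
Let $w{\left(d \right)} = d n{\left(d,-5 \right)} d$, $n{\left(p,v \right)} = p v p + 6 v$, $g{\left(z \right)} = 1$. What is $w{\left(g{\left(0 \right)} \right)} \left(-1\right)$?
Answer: $35$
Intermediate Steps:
$n{\left(p,v \right)} = 6 v + v p^{2}$ ($n{\left(p,v \right)} = v p^{2} + 6 v = 6 v + v p^{2}$)
$w{\left(d \right)} = d^{2} \left(-30 - 5 d^{2}\right)$ ($w{\left(d \right)} = d \left(- 5 \left(6 + d^{2}\right)\right) d = d \left(-30 - 5 d^{2}\right) d = d^{2} \left(-30 - 5 d^{2}\right)$)
$w{\left(g{\left(0 \right)} \right)} \left(-1\right) = 5 \cdot 1^{2} \left(-6 - 1^{2}\right) \left(-1\right) = 5 \cdot 1 \left(-6 - 1\right) \left(-1\right) = 5 \cdot 1 \left(-7\right) \left(-1\right) = \left(-35\right) \left(-1\right) = 35$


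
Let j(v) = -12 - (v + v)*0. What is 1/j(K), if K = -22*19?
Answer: -1/12 ≈ -0.083333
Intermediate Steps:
K = -418
j(v) = -12 (j(v) = -12 - 2*v*0 = -12 + 0 = -12)
1/j(K) = 1/(-12) = -1/12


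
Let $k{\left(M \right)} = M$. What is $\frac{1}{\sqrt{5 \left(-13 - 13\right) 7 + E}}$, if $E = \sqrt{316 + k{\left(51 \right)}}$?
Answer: $- \frac{i}{\sqrt{910 - \sqrt{367}}} \approx - 0.033504 i$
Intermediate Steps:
$E = \sqrt{367}$ ($E = \sqrt{316 + 51} = \sqrt{367} \approx 19.157$)
$\frac{1}{\sqrt{5 \left(-13 - 13\right) 7 + E}} = \frac{1}{\sqrt{5 \left(-13 - 13\right) 7 + \sqrt{367}}} = \frac{1}{\sqrt{5 \left(-26\right) 7 + \sqrt{367}}} = \frac{1}{\sqrt{\left(-130\right) 7 + \sqrt{367}}} = \frac{1}{\sqrt{-910 + \sqrt{367}}}$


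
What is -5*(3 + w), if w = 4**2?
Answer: -95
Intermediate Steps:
w = 16
-5*(3 + w) = -5*(3 + 16) = -5*19 = -95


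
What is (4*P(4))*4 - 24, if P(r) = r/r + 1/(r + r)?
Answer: -6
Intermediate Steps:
P(r) = 1 + 1/(2*r)
(4*P(4))*4 - 24 = (4*((1/2 + 4)/4))*4 - 24 = (4*((1/4)*(9/2)))*4 - 24 = (4*(9/8))*4 - 24 = (9/2)*4 - 24 = 18 - 24 = -6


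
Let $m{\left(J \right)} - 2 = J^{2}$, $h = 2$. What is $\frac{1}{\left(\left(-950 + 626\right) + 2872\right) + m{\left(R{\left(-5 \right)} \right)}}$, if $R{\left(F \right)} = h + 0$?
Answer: $\frac{1}{2554} \approx 0.00039154$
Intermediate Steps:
$R{\left(F \right)} = 2$ ($R{\left(F \right)} = 2 + 0 = 2$)
$m{\left(J \right)} = 2 + J^{2}$
$\frac{1}{\left(\left(-950 + 626\right) + 2872\right) + m{\left(R{\left(-5 \right)} \right)}} = \frac{1}{\left(\left(-950 + 626\right) + 2872\right) + \left(2 + 2^{2}\right)} = \frac{1}{\left(-324 + 2872\right) + \left(2 + 4\right)} = \frac{1}{2548 + 6} = \frac{1}{2554}$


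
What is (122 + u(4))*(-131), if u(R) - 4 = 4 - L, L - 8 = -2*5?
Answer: -17292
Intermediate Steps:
L = -2 (L = 8 - 2*5 = 8 - 10 = -2)
u(R) = 10 (u(R) = 4 + (4 - 1*(-2)) = 4 + (4 + 2) = 4 + 6 = 10)
(122 + u(4))*(-131) = (122 + 10)*(-131) = 132*(-131) = -17292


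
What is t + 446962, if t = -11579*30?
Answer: 99592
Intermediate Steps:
t = -347370
t + 446962 = -347370 + 446962 = 99592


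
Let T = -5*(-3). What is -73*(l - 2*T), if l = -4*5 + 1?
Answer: 3577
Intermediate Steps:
T = 15
l = -19 (l = -20 + 1 = -19)
-73*(l - 2*T) = -73*(-19 - 2*15) = -73*(-19 - 30) = -73*(-49) = 3577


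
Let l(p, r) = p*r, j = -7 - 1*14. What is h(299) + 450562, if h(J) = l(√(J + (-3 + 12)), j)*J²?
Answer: 450562 - 3754842*√77 ≈ -3.2498e+7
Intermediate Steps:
j = -21 (j = -7 - 14 = -21)
h(J) = -21*J²*√(9 + J) (h(J) = (√(J + (-3 + 12))*(-21))*J² = (√(J + 9)*(-21))*J² = (√(9 + J)*(-21))*J² = (-21*√(9 + J))*J² = -21*J²*√(9 + J))
h(299) + 450562 = -21*299²*√(9 + 299) + 450562 = -21*89401*√308 + 450562 = -21*89401*2*√77 + 450562 = -3754842*√77 + 450562 = 450562 - 3754842*√77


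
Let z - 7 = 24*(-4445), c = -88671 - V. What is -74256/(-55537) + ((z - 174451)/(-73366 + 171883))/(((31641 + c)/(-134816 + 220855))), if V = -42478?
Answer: 120813594008853/6634909977434 ≈ 18.209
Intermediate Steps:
c = -46193 (c = -88671 - 1*(-42478) = -88671 + 42478 = -46193)
z = -106673 (z = 7 + 24*(-4445) = 7 - 106680 = -106673)
-74256/(-55537) + ((z - 174451)/(-73366 + 171883))/(((31641 + c)/(-134816 + 220855))) = -74256/(-55537) + ((-106673 - 174451)/(-73366 + 171883))/(((31641 - 46193)/(-134816 + 220855))) = -74256*(-1/55537) + (-281124/98517)/((-14552/86039)) = 74256/55537 + (-281124*1/98517)/((-14552*1/86039)) = 74256/55537 - 93708/(32839*(-14552/86039)) = 74256/55537 - 93708/32839*(-86039/14552) = 74256/55537 + 2015635653/119468282 = 120813594008853/6634909977434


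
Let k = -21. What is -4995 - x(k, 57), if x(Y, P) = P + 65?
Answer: -5117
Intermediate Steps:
x(Y, P) = 65 + P
-4995 - x(k, 57) = -4995 - (65 + 57) = -4995 - 1*122 = -4995 - 122 = -5117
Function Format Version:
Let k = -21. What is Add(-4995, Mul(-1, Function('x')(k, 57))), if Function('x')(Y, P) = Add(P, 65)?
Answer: -5117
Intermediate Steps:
Function('x')(Y, P) = Add(65, P)
Add(-4995, Mul(-1, Function('x')(k, 57))) = Add(-4995, Mul(-1, Add(65, 57))) = Add(-4995, Mul(-1, 122)) = Add(-4995, -122) = -5117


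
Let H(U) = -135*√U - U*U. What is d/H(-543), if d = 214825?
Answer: -38883325/53373744 + 1074125*I*√543/3220215888 ≈ -0.72851 + 0.0077727*I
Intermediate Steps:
H(U) = -U² - 135*√U (H(U) = -135*√U - U² = -U² - 135*√U)
d/H(-543) = 214825/(-1*(-543)² - 135*I*√543) = 214825/(-1*294849 - 135*I*√543) = 214825/(-294849 - 135*I*√543)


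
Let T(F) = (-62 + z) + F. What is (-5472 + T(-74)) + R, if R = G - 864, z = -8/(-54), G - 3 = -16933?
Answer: -631850/27 ≈ -23402.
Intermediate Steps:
G = -16930 (G = 3 - 16933 = -16930)
z = 4/27 (z = -8*(-1/54) = 4/27 ≈ 0.14815)
R = -17794 (R = -16930 - 864 = -17794)
T(F) = -1670/27 + F (T(F) = (-62 + 4/27) + F = -1670/27 + F)
(-5472 + T(-74)) + R = (-5472 + (-1670/27 - 74)) - 17794 = (-5472 - 3668/27) - 17794 = -151412/27 - 17794 = -631850/27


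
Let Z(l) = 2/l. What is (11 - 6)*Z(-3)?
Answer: -10/3 ≈ -3.3333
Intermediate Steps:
(11 - 6)*Z(-3) = (11 - 6)*(2/(-3)) = 5*(2*(-⅓)) = 5*(-⅔) = -10/3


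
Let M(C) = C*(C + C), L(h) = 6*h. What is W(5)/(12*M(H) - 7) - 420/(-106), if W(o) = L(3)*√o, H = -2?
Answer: 210/53 + 18*√5/89 ≈ 4.4145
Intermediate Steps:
M(C) = 2*C² (M(C) = C*(2*C) = 2*C²)
W(o) = 18*√o (W(o) = (6*3)*√o = 18*√o)
W(5)/(12*M(H) - 7) - 420/(-106) = (18*√5)/(12*(2*(-2)²) - 7) - 420/(-106) = (18*√5)/(12*(2*4) - 7) - 420*(-1/106) = (18*√5)/(12*8 - 7) + 210/53 = (18*√5)/(96 - 7) + 210/53 = (18*√5)/89 + 210/53 = (18*√5)*(1/89) + 210/53 = 18*√5/89 + 210/53 = 210/53 + 18*√5/89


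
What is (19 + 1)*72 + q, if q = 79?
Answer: 1519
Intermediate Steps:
(19 + 1)*72 + q = (19 + 1)*72 + 79 = 20*72 + 79 = 1440 + 79 = 1519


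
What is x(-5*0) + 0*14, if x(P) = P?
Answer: 0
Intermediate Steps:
x(-5*0) + 0*14 = -5*0 + 0*14 = 0 + 0 = 0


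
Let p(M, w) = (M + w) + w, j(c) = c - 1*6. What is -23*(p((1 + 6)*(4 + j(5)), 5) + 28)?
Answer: -1357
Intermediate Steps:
j(c) = -6 + c (j(c) = c - 6 = -6 + c)
p(M, w) = M + 2*w
-23*(p((1 + 6)*(4 + j(5)), 5) + 28) = -23*(((1 + 6)*(4 + (-6 + 5)) + 2*5) + 28) = -23*((7*(4 - 1) + 10) + 28) = -23*((7*3 + 10) + 28) = -23*((21 + 10) + 28) = -23*(31 + 28) = -23*59 = -1357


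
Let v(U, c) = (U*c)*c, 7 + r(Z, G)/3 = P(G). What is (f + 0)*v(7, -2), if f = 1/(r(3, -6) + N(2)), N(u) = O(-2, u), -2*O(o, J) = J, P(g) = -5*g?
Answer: 7/17 ≈ 0.41176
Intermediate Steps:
O(o, J) = -J/2
r(Z, G) = -21 - 15*G (r(Z, G) = -21 + 3*(-5*G) = -21 - 15*G)
N(u) = -u/2
f = 1/68 (f = 1/((-21 - 15*(-6)) - 1/2*2) = 1/((-21 + 90) - 1) = 1/(69 - 1) = 1/68 ≈ 0.014706)
v(U, c) = U*c**2
(f + 0)*v(7, -2) = (1/68 + 0)*(7*(-2)**2) = (7*4)/68 = (1/68)*28 = 7/17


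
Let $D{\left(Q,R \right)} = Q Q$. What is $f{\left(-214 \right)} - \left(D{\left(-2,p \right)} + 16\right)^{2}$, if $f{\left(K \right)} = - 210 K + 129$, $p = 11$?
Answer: $44669$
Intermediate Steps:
$D{\left(Q,R \right)} = Q^{2}$
$f{\left(K \right)} = 129 - 210 K$
$f{\left(-214 \right)} - \left(D{\left(-2,p \right)} + 16\right)^{2} = \left(129 - -44940\right) - \left(\left(-2\right)^{2} + 16\right)^{2} = \left(129 + 44940\right) - \left(4 + 16\right)^{2} = 45069 - 20^{2} = 45069 - 400 = 44669$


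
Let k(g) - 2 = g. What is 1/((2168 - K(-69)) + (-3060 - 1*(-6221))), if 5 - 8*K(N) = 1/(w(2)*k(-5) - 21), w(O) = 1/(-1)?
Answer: 144/767285 ≈ 0.00018767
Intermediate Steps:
k(g) = 2 + g
w(O) = -1 (w(O) = 1*(-1) = -1)
K(N) = 91/144 (K(N) = 5/8 - 1/(8*(-(2 - 5) - 21)) = 5/8 - 1/(8*(-1*(-3) - 21)) = 5/8 - 1/(8*(3 - 21)) = 5/8 - ⅛/(-18) = 5/8 - ⅛*(-1/18) = 5/8 + 1/144 = 91/144)
1/((2168 - K(-69)) + (-3060 - 1*(-6221))) = 1/((2168 - 1*91/144) + (-3060 - 1*(-6221))) = 1/((2168 - 91/144) + (-3060 + 6221)) = 1/(312101/144 + 3161) = 1/(767285/144) = 144/767285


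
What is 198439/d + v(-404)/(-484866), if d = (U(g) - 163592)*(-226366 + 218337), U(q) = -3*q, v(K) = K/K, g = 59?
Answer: 94901422873/637550934210666 ≈ 0.00014885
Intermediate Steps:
v(K) = 1
d = 1314901301 (d = (-3*59 - 163592)*(-226366 + 218337) = (-177 - 163592)*(-8029) = -163769*(-8029) = 1314901301)
198439/d + v(-404)/(-484866) = 198439/1314901301 + 1/(-484866) = 198439*(1/1314901301) + 1*(-1/484866) = 198439/1314901301 - 1/484866 = 94901422873/637550934210666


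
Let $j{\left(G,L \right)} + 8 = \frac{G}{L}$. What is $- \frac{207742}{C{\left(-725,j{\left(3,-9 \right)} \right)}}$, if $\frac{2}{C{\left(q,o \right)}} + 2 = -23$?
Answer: $2596775$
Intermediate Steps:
$j{\left(G,L \right)} = -8 + \frac{G}{L}$
$C{\left(q,o \right)} = - \frac{2}{25}$ ($C{\left(q,o \right)} = \frac{2}{-2 - 23} = \frac{2}{-25} = 2 \left(- \frac{1}{25}\right) = - \frac{2}{25}$)
$- \frac{207742}{C{\left(-725,j{\left(3,-9 \right)} \right)}} = - \frac{207742}{- \frac{2}{25}} = \left(-207742\right) \left(- \frac{25}{2}\right) = 2596775$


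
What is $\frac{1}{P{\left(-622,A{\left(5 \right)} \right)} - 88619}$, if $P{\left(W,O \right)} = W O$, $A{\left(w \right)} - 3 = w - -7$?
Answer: $- \frac{1}{97949} \approx -1.0209 \cdot 10^{-5}$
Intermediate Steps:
$A{\left(w \right)} = 10 + w$ ($A{\left(w \right)} = 3 + \left(w - -7\right) = 3 + \left(w + 7\right) = 3 + \left(7 + w\right) = 10 + w$)
$P{\left(W,O \right)} = O W$
$\frac{1}{P{\left(-622,A{\left(5 \right)} \right)} - 88619} = \frac{1}{\left(10 + 5\right) \left(-622\right) - 88619} = \frac{1}{15 \left(-622\right) - 88619} = \frac{1}{-9330 - 88619} = \frac{1}{-97949} = - \frac{1}{97949}$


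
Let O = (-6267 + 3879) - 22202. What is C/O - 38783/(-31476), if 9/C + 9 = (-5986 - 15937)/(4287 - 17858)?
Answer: 23894308756171/19391666721360 ≈ 1.2322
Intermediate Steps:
C = -122139/100216 (C = 9/(-9 + (-5986 - 15937)/(4287 - 17858)) = 9/(-9 - 21923/(-13571)) = 9/(-9 - 21923*(-1/13571)) = 9/(-9 + 21923/13571) = 9/(-100216/13571) = 9*(-13571/100216) = -122139/100216 ≈ -1.2188)
O = -24590 (O = -2388 - 22202 = -24590)
C/O - 38783/(-31476) = -122139/100216/(-24590) - 38783/(-31476) = -122139/100216*(-1/24590) - 38783*(-1/31476) = 122139/2464311440 + 38783/31476 = 23894308756171/19391666721360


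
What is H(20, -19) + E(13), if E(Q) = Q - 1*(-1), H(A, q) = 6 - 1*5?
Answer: 15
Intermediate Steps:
H(A, q) = 1 (H(A, q) = 6 - 5 = 1)
E(Q) = 1 + Q (E(Q) = Q + 1 = 1 + Q)
H(20, -19) + E(13) = 1 + (1 + 13) = 1 + 14 = 15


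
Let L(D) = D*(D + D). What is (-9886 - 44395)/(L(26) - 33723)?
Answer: 54281/32371 ≈ 1.6768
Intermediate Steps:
L(D) = 2*D² (L(D) = D*(2*D) = 2*D²)
(-9886 - 44395)/(L(26) - 33723) = (-9886 - 44395)/(2*26² - 33723) = -54281/(2*676 - 33723) = -54281/(1352 - 33723) = -54281/(-32371) = -54281*(-1/32371) = 54281/32371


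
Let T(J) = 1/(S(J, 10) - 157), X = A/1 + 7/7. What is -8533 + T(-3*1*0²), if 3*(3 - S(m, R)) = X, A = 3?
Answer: -3976381/466 ≈ -8533.0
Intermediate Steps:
X = 4 (X = 3/1 + 7/7 = 3*1 + 7*(⅐) = 3 + 1 = 4)
S(m, R) = 5/3 (S(m, R) = 3 - ⅓*4 = 3 - 4/3 = 5/3)
T(J) = -3/466 (T(J) = 1/(5/3 - 157) = 1/(-466/3) = -3/466)
-8533 + T(-3*1*0²) = -8533 - 3/466 = -3976381/466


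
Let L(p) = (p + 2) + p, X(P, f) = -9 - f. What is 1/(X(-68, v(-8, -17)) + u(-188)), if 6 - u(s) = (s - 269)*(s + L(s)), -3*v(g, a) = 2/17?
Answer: -51/13098685 ≈ -3.8935e-6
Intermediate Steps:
v(g, a) = -2/51 (v(g, a) = -2/(3*17) = -1/3*2/17 = -2/51)
L(p) = 2 + 2*p (L(p) = (2 + p) + p = 2 + 2*p)
u(s) = 6 - (-269 + s)*(2 + 3*s) (u(s) = 6 - (s - 269)*(s + (2 + 2*s)) = 6 - (-269 + s)*(2 + 3*s))
1/(X(-68, v(-8, -17)) + u(-188)) = 1/((-9 - 1*(-2/51)) + (544 - 3*(-188)**2 + 805*(-188))) = 1/((-9 + 2/51) + (544 - 3*35344 - 151340)) = 1/(-457/51 + (544 - 106032 - 151340)) = 1/(-457/51 - 256828) = 1/(-13098685/51) = -51/13098685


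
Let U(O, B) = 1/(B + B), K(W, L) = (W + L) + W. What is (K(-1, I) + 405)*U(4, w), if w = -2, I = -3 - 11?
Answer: -389/4 ≈ -97.250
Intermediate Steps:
I = -14
K(W, L) = L + 2*W (K(W, L) = (L + W) + W = L + 2*W)
U(O, B) = 1/(2*B)
(K(-1, I) + 405)*U(4, w) = ((-14 + 2*(-1)) + 405)*((1/2)/(-2)) = ((-14 - 2) + 405)*((1/2)*(-1/2)) = (-16 + 405)*(-1/4) = 389*(-1/4) = -389/4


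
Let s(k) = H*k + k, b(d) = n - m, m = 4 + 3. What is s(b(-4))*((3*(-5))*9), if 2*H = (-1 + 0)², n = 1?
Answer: 1215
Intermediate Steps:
H = ½ (H = (-1 + 0)²/2 = (½)*(-1)² = (½)*1 = ½ ≈ 0.50000)
m = 7
b(d) = -6 (b(d) = 1 - 1*7 = 1 - 7 = -6)
s(k) = 3*k/2 (s(k) = k/2 + k = 3*k/2)
s(b(-4))*((3*(-5))*9) = ((3/2)*(-6))*((3*(-5))*9) = -(-135)*9 = -9*(-135) = 1215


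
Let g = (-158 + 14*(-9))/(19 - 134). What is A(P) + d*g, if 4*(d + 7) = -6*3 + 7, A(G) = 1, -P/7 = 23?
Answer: -2654/115 ≈ -23.078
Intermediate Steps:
P = -161 (P = -7*23 = -161)
d = -39/4 (d = -7 + (-6*3 + 7)/4 = -7 + (-18 + 7)/4 = -7 + (¼)*(-11) = -7 - 11/4 = -39/4 ≈ -9.7500)
g = 284/115 (g = (-158 - 126)/(-115) = -284*(-1/115) = 284/115 ≈ 2.4696)
A(P) + d*g = 1 - 39/4*284/115 = 1 - 2769/115 = -2654/115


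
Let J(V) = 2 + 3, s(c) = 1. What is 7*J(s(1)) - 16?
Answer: 19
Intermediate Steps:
J(V) = 5
7*J(s(1)) - 16 = 7*5 - 16 = 35 - 16 = 19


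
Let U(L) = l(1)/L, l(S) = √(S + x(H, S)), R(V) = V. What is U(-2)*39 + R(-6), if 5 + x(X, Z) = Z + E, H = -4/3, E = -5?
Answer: -6 - 39*I*√2 ≈ -6.0 - 55.154*I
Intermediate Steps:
H = -4/3 (H = -4*⅓ = -4/3 ≈ -1.3333)
x(X, Z) = -10 + Z (x(X, Z) = -5 + (Z - 5) = -5 + (-5 + Z) = -10 + Z)
l(S) = √(-10 + 2*S) (l(S) = √(S + (-10 + S)) = √(-10 + 2*S))
U(L) = 2*I*√2/L (U(L) = √(-10 + 2*1)/L = √(-10 + 2)/L = √(-8)/L = (2*I*√2)/L = 2*I*√2/L)
U(-2)*39 + R(-6) = (2*I*√2/(-2))*39 - 6 = (2*I*√2*(-½))*39 - 6 = -I*√2*39 - 6 = -39*I*√2 - 6 = -6 - 39*I*√2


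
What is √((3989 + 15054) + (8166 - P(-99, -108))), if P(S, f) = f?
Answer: √27317 ≈ 165.28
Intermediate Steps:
√((3989 + 15054) + (8166 - P(-99, -108))) = √((3989 + 15054) + (8166 - 1*(-108))) = √(19043 + (8166 + 108)) = √(19043 + 8274) = √27317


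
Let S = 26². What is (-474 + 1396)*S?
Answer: 623272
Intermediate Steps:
S = 676
(-474 + 1396)*S = (-474 + 1396)*676 = 922*676 = 623272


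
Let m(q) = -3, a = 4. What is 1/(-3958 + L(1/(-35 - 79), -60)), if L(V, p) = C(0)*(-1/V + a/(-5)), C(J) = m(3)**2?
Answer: -5/14696 ≈ -0.00034023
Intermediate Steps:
C(J) = 9 (C(J) = (-3)**2 = 9)
L(V, p) = -36/5 - 9/V (L(V, p) = 9*(-1/V + 4/(-5)) = 9*(-1/V + 4*(-1/5)) = 9*(-1/V - 4/5) = 9*(-4/5 - 1/V) = -36/5 - 9/V)
1/(-3958 + L(1/(-35 - 79), -60)) = 1/(-3958 + (-36/5 - 9/(1/(-35 - 79)))) = 1/(-3958 + (-36/5 - 9/(1/(-114)))) = 1/(-3958 + (-36/5 - 9/(-1/114))) = 1/(-3958 + (-36/5 - 9*(-114))) = 1/(-3958 + (-36/5 + 1026)) = 1/(-3958 + 5094/5) = 1/(-14696/5) = -5/14696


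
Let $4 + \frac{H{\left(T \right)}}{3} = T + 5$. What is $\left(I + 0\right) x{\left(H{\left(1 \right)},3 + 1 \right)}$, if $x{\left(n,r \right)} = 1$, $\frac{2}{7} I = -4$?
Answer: $-14$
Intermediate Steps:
$I = -14$ ($I = \frac{7}{2} \left(-4\right) = -14$)
$H{\left(T \right)} = 3 + 3 T$ ($H{\left(T \right)} = -12 + 3 \left(T + 5\right) = -12 + 3 \left(5 + T\right) = -12 + \left(15 + 3 T\right) = 3 + 3 T$)
$\left(I + 0\right) x{\left(H{\left(1 \right)},3 + 1 \right)} = \left(-14 + 0\right) 1 = \left(-14\right) 1 = -14$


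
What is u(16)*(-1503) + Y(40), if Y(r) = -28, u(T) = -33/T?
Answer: 49151/16 ≈ 3071.9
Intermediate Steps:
u(16)*(-1503) + Y(40) = -33/16*(-1503) - 28 = 49599/16 - 28 = 49151/16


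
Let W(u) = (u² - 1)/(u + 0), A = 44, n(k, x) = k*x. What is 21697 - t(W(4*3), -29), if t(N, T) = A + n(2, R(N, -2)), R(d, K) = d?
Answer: 129775/6 ≈ 21629.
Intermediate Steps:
W(u) = (-1 + u²)/u
t(N, T) = 44 + 2*N
21697 - t(W(4*3), -29) = 21697 - (44 + 2*(4*3 - 1/(4*3))) = 21697 - (44 + 2*(12 - 1/12)) = 21697 - (44 + 2*(143/12)) = 21697 - (44 + 143/6) = 21697 - 1*407/6 = 21697 - 407/6 = 129775/6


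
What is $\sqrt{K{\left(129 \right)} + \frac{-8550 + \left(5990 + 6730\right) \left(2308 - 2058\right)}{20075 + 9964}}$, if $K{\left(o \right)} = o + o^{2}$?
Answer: $\frac{2 \sqrt{422987069270}}{10013} \approx 129.91$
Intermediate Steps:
$\sqrt{K{\left(129 \right)} + \frac{-8550 + \left(5990 + 6730\right) \left(2308 - 2058\right)}{20075 + 9964}} = \sqrt{129 \left(1 + 129\right) + \frac{-8550 + \left(5990 + 6730\right) \left(2308 - 2058\right)}{20075 + 9964}} = \sqrt{129 \cdot 130 + \frac{-8550 + 12720 \cdot 250}{30039}} = \sqrt{16770 + \left(-8550 + 3180000\right) \frac{1}{30039}} = \sqrt{16770 + 3171450 \cdot \frac{1}{30039}} = \sqrt{16770 + \frac{1057150}{10013}} = \sqrt{\frac{168975160}{10013}} = \frac{2 \sqrt{422987069270}}{10013}$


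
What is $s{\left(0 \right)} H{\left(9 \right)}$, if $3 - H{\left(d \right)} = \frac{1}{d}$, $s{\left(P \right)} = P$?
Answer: $0$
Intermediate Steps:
$H{\left(d \right)} = 3 - \frac{1}{d}$
$s{\left(0 \right)} H{\left(9 \right)} = 0 \left(3 - \frac{1}{9}\right) = 0 \cdot \frac{26}{9} = 0$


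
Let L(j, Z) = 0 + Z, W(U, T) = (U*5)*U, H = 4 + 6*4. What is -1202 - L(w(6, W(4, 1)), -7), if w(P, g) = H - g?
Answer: -1195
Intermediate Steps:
H = 28 (H = 4 + 24 = 28)
W(U, T) = 5*U² (W(U, T) = (5*U)*U = 5*U²)
w(P, g) = 28 - g
L(j, Z) = Z
-1202 - L(w(6, W(4, 1)), -7) = -1202 - 1*(-7) = -1202 + 7 = -1195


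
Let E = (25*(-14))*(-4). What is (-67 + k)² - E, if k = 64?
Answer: -1391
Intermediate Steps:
E = 1400 (E = -350*(-4) = 1400)
(-67 + k)² - E = (-67 + 64)² - 1*1400 = (-3)² - 1400 = 9 - 1400 = -1391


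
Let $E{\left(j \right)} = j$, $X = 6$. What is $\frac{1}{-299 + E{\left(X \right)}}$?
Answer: $- \frac{1}{293} \approx -0.003413$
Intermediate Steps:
$\frac{1}{-299 + E{\left(X \right)}} = \frac{1}{-299 + 6} = \frac{1}{-293} = - \frac{1}{293}$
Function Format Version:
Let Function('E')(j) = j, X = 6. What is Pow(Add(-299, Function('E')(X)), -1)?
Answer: Rational(-1, 293) ≈ -0.0034130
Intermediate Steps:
Pow(Add(-299, Function('E')(X)), -1) = Pow(Add(-299, 6), -1) = Pow(-293, -1) = Rational(-1, 293)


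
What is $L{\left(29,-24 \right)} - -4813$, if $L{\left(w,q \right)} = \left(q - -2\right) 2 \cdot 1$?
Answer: $4769$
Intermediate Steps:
$L{\left(w,q \right)} = 4 + 2 q$ ($L{\left(w,q \right)} = \left(q + 2\right) 2 \cdot 1 = \left(2 + q\right) 2 \cdot 1 = \left(4 + 2 q\right) 1 = 4 + 2 q$)
$L{\left(29,-24 \right)} - -4813 = \left(4 + 2 \left(-24\right)\right) - -4813 = \left(4 - 48\right) + 4813 = -44 + 4813 = 4769$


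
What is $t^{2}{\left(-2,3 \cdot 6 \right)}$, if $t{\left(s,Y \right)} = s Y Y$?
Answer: $419904$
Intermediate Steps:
$t{\left(s,Y \right)} = s Y^{2}$
$t^{2}{\left(-2,3 \cdot 6 \right)} = \left(- 2 \left(3 \cdot 6\right)^{2}\right)^{2} = \left(- 2 \cdot 18^{2}\right)^{2} = \left(\left(-2\right) 324\right)^{2} = \left(-648\right)^{2} = 419904$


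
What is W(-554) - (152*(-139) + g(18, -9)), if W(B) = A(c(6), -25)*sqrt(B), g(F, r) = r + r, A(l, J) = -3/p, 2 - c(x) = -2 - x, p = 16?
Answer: 21146 - 3*I*sqrt(554)/16 ≈ 21146.0 - 4.4132*I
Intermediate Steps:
c(x) = 4 + x (c(x) = 2 - (-2 - x) = 2 + (2 + x) = 4 + x)
A(l, J) = -3/16
g(F, r) = 2*r
W(B) = -3*sqrt(B)/16
W(-554) - (152*(-139) + g(18, -9)) = -3*I*sqrt(554)/16 - (152*(-139) + 2*(-9)) = -3*I*sqrt(554)/16 - (-21128 - 18) = -3*I*sqrt(554)/16 - 1*(-21146) = -3*I*sqrt(554)/16 + 21146 = 21146 - 3*I*sqrt(554)/16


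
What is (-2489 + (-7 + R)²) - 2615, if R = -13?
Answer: -4704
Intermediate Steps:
(-2489 + (-7 + R)²) - 2615 = (-2489 + (-7 - 13)²) - 2615 = (-2489 + (-20)²) - 2615 = (-2489 + 400) - 2615 = -2089 - 2615 = -4704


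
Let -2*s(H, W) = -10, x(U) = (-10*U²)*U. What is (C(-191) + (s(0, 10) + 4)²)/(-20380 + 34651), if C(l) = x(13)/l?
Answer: 37441/2725761 ≈ 0.013736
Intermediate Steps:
x(U) = -10*U³
s(H, W) = 5 (s(H, W) = -½*(-10) = 5)
C(l) = -21970/l (C(l) = (-10*13³)/l = (-10*2197)/l = -21970/l)
(C(-191) + (s(0, 10) + 4)²)/(-20380 + 34651) = (-21970/(-191) + (5 + 4)²)/(-20380 + 34651) = (-21970*(-1/191) + 9²)/14271 = (21970/191 + 81)*(1/14271) = (37441/191)*(1/14271) = 37441/2725761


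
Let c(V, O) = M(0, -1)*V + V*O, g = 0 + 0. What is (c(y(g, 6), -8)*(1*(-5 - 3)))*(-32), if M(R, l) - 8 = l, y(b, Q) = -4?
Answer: 1024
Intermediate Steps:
g = 0
M(R, l) = 8 + l
c(V, O) = 7*V + O*V (c(V, O) = (8 - 1)*V + V*O = 7*V + O*V)
(c(y(g, 6), -8)*(1*(-5 - 3)))*(-32) = ((-4*(7 - 8))*(1*(-5 - 3)))*(-32) = ((-4*(-1))*(1*(-8)))*(-32) = (4*(-8))*(-32) = -32*(-32) = 1024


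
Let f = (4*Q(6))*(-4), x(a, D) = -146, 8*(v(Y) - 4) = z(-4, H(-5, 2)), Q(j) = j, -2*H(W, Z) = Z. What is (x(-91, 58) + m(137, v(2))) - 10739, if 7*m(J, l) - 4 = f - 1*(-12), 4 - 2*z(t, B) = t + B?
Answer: -76275/7 ≈ -10896.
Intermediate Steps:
H(W, Z) = -Z/2
z(t, B) = 2 - B/2 - t/2 (z(t, B) = 2 - (t + B)/2 = 2 - (B + t)/2 = 2 + (-B/2 - t/2) = 2 - B/2 - t/2)
v(Y) = 73/16 (v(Y) = 4 + (2 - (-1)*2/4 - 1/2*(-4))/8 = 4 + (2 - 1/2*(-1) + 2)/8 = 4 + (2 + 1/2 + 2)/8 = 4 + (1/8)*(9/2) = 4 + 9/16 = 73/16)
f = -96 (f = (4*6)*(-4) = 24*(-4) = -96)
m(J, l) = -80/7 (m(J, l) = 4/7 + (-96 - 1*(-12))/7 = 4/7 + (-96 + 12)/7 = 4/7 + (1/7)*(-84) = 4/7 - 12 = -80/7)
(x(-91, 58) + m(137, v(2))) - 10739 = (-146 - 80/7) - 10739 = -1102/7 - 10739 = -76275/7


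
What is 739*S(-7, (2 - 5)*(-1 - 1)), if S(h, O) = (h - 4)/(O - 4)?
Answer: -8129/2 ≈ -4064.5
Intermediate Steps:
S(h, O) = (-4 + h)/(-4 + O)
739*S(-7, (2 - 5)*(-1 - 1)) = 739*((-4 - 7)/(-4 + (2 - 5)*(-1 - 1))) = 739*(-11/(-4 - 3*(-2))) = 739*(-11/(-4 + 6)) = 739*(-11/2) = -8129/2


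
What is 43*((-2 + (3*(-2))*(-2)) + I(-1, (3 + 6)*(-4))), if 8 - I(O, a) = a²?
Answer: -54954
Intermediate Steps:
I(O, a) = 8 - a²
43*((-2 + (3*(-2))*(-2)) + I(-1, (3 + 6)*(-4))) = 43*((-2 + (3*(-2))*(-2)) + (8 - ((3 + 6)*(-4))²)) = 43*((-2 - 6*(-2)) + (8 - (9*(-4))²)) = 43*((-2 + 12) + (8 - 1*(-36)²)) = 43*(10 + (8 - 1*1296)) = 43*(10 + (8 - 1296)) = 43*(10 - 1288) = 43*(-1278) = -54954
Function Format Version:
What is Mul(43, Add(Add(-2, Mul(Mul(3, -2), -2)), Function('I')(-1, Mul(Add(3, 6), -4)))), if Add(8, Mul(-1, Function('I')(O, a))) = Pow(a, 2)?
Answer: -54954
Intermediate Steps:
Function('I')(O, a) = Add(8, Mul(-1, Pow(a, 2)))
Mul(43, Add(Add(-2, Mul(Mul(3, -2), -2)), Function('I')(-1, Mul(Add(3, 6), -4)))) = Mul(43, Add(Add(-2, Mul(Mul(3, -2), -2)), Add(8, Mul(-1, Pow(Mul(Add(3, 6), -4), 2))))) = Mul(43, Add(Add(-2, Mul(-6, -2)), Add(8, Mul(-1, Pow(Mul(9, -4), 2))))) = Mul(43, Add(Add(-2, 12), Add(8, Mul(-1, Pow(-36, 2))))) = Mul(43, Add(10, Add(8, Mul(-1, 1296)))) = Mul(43, Add(10, Add(8, -1296))) = Mul(43, Add(10, -1288)) = Mul(43, -1278) = -54954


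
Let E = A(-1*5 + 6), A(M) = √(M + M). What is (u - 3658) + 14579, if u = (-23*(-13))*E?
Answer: 10921 + 299*√2 ≈ 11344.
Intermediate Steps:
A(M) = √2*√M (A(M) = √(2*M) = √2*√M)
E = √2 (E = √2*√(-1*5 + 6) = √2*√(-5 + 6) = √2*√1 = √2*1 = √2 ≈ 1.4142)
u = 299*√2 (u = (-23*(-13))*√2 = 299*√2 ≈ 422.85)
(u - 3658) + 14579 = (299*√2 - 3658) + 14579 = (-3658 + 299*√2) + 14579 = 10921 + 299*√2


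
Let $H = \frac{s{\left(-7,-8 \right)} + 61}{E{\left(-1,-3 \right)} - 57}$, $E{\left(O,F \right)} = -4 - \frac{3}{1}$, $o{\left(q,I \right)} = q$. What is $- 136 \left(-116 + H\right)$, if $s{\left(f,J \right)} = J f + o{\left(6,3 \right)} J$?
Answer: $\frac{127381}{8} \approx 15923.0$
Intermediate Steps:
$s{\left(f,J \right)} = 6 J + J f$ ($s{\left(f,J \right)} = J f + 6 J = 6 J + J f$)
$E{\left(O,F \right)} = -7$ ($E{\left(O,F \right)} = -4 - 3 = -7$)
$H = - \frac{69}{64}$ ($H = \frac{- 8 \left(6 - 7\right) + 61}{-7 - 57} = \frac{\left(-8\right) \left(-1\right) + 61}{-64} = \left(8 + 61\right) \left(- \frac{1}{64}\right) = 69 \left(- \frac{1}{64}\right) = - \frac{69}{64} \approx -1.0781$)
$- 136 \left(-116 + H\right) = - 136 \left(-116 - \frac{69}{64}\right) = \left(-136\right) \left(- \frac{7493}{64}\right) = \frac{127381}{8}$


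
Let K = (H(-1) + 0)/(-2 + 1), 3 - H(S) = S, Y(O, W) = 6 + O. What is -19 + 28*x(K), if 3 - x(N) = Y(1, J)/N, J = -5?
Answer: 114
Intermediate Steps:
H(S) = 3 - S
K = -4 (K = ((3 - 1*(-1)) + 0)/(-2 + 1) = ((3 + 1) + 0)/(-1) = (4 + 0)*(-1) = 4*(-1) = -4)
x(N) = 3 - 7/N (x(N) = 3 - (6 + 1)/N = 3 - 7/N)
-19 + 28*x(K) = -19 + 28*(3 - 7/(-4)) = -19 + 28*(3 - 7*(-¼)) = -19 + 28*(3 + 7/4) = -19 + 28*(19/4) = -19 + 133 = 114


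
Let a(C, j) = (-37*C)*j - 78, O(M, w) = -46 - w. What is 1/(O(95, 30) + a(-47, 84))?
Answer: 1/145922 ≈ 6.8530e-6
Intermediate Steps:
a(C, j) = -78 - 37*C*j (a(C, j) = -37*C*j - 78 = -78 - 37*C*j)
1/(O(95, 30) + a(-47, 84)) = 1/((-46 - 1*30) + (-78 - 37*(-47)*84)) = 1/((-46 - 30) + (-78 + 146076)) = 1/(-76 + 145998) = 1/145922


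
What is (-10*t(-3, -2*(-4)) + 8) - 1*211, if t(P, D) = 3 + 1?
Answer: -243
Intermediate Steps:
t(P, D) = 4
(-10*t(-3, -2*(-4)) + 8) - 1*211 = (-10*4 + 8) - 1*211 = (-40 + 8) - 211 = -32 - 211 = -243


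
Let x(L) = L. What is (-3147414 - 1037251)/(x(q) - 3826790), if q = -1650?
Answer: 836933/765688 ≈ 1.0930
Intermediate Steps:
(-3147414 - 1037251)/(x(q) - 3826790) = (-3147414 - 1037251)/(-1650 - 3826790) = -4184665/(-3828440) = -4184665*(-1/3828440) = 836933/765688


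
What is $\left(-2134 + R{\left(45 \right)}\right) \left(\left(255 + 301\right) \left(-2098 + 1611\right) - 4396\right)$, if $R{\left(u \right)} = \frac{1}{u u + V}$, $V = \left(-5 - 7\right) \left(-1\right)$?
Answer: $\frac{1196143463776}{2037} \approx 5.8721 \cdot 10^{8}$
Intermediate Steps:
$V = 12$ ($V = \left(-5 - 7\right) \left(-1\right) = \left(-12\right) \left(-1\right) = 12$)
$R{\left(u \right)} = \frac{1}{12 + u^{2}}$ ($R{\left(u \right)} = \frac{1}{u u + 12} = \frac{1}{u^{2} + 12} = \frac{1}{12 + u^{2}}$)
$\left(-2134 + R{\left(45 \right)}\right) \left(\left(255 + 301\right) \left(-2098 + 1611\right) - 4396\right) = \left(-2134 + \frac{1}{12 + 45^{2}}\right) \left(\left(255 + 301\right) \left(-2098 + 1611\right) - 4396\right) = \left(-2134 + \frac{1}{12 + 2025}\right) \left(556 \left(-487\right) - 4396\right) = \left(-2134 + \frac{1}{2037}\right) \left(-270772 - 4396\right) = \left(-2134 + \frac{1}{2037}\right) \left(-275168\right) = \left(- \frac{4346957}{2037}\right) \left(-275168\right) = \frac{1196143463776}{2037}$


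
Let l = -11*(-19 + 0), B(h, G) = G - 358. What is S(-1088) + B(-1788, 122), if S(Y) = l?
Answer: -27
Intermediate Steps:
B(h, G) = -358 + G
l = 209 (l = -11*(-19) = 209)
S(Y) = 209
S(-1088) + B(-1788, 122) = 209 + (-358 + 122) = 209 - 236 = -27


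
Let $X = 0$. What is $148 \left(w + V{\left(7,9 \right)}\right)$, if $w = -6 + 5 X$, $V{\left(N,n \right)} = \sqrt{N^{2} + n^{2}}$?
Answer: $-888 + 148 \sqrt{130} \approx 799.46$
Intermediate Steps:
$w = -6$ ($w = -6 + 5 \cdot 0 = -6 + 0 = -6$)
$148 \left(w + V{\left(7,9 \right)}\right) = 148 \left(-6 + \sqrt{7^{2} + 9^{2}}\right) = 148 \left(-6 + \sqrt{49 + 81}\right) = 148 \left(-6 + \sqrt{130}\right) = -888 + 148 \sqrt{130}$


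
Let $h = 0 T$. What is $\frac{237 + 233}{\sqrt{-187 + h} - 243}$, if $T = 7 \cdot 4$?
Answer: $- \frac{57105}{29618} - \frac{235 i \sqrt{187}}{29618} \approx -1.9281 - 0.1085 i$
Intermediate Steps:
$T = 28$
$h = 0$ ($h = 0 \cdot 28 = 0$)
$\frac{237 + 233}{\sqrt{-187 + h} - 243} = \frac{237 + 233}{\sqrt{-187 + 0} - 243} = \frac{470}{\sqrt{-187} - 243} = \frac{470}{i \sqrt{187} - 243} = \frac{470}{-243 + i \sqrt{187}}$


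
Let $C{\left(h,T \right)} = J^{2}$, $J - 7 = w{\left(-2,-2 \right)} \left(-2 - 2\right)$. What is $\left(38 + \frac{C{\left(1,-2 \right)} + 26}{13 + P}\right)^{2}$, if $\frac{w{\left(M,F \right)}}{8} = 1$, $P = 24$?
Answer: $\frac{4231249}{1369} \approx 3090.8$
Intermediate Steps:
$w{\left(M,F \right)} = 8$ ($w{\left(M,F \right)} = 8 \cdot 1 = 8$)
$J = -25$ ($J = 7 + 8 \left(-2 - 2\right) = 7 + 8 \left(-4\right) = 7 - 32 = -25$)
$C{\left(h,T \right)} = 625$ ($C{\left(h,T \right)} = \left(-25\right)^{2} = 625$)
$\left(38 + \frac{C{\left(1,-2 \right)} + 26}{13 + P}\right)^{2} = \left(38 + \frac{625 + 26}{13 + 24}\right)^{2} = \left(38 + \frac{651}{37}\right)^{2} = \left(\frac{2057}{37}\right)^{2} = \frac{4231249}{1369}$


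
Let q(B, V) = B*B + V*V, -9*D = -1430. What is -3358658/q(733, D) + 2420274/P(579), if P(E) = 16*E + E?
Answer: 35867577249484/149499778829 ≈ 239.92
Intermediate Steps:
D = 1430/9 (D = -⅑*(-1430) = 1430/9 ≈ 158.89)
q(B, V) = B² + V²
P(E) = 17*E
-3358658/q(733, D) + 2420274/P(579) = -3358658/(733² + (1430/9)²) + 2420274/((17*579)) = -3358658/(537289 + 2044900/81) + 2420274/9843 = -3358658/45565309/81 + 2420274*(1/9843) = -3358658*81/45565309 + 806758/3281 = -272051298/45565309 + 806758/3281 = 35867577249484/149499778829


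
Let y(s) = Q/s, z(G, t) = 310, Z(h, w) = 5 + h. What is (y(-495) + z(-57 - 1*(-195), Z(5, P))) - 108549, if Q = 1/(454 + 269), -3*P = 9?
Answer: -38737114516/357885 ≈ -1.0824e+5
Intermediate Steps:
P = -3 (P = -1/3*9 = -3)
Q = 1/723 ≈ 0.0013831
y(s) = 1/(723*s)
(y(-495) + z(-57 - 1*(-195), Z(5, P))) - 108549 = ((1/723)/(-495) + 310) - 108549 = ((1/723)*(-1/495) + 310) - 108549 = (-1/357885 + 310) - 108549 = 110944349/357885 - 108549 = -38737114516/357885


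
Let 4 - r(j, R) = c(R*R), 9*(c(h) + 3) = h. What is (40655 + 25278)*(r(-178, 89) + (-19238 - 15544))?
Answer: -21157635968/9 ≈ -2.3509e+9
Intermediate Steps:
c(h) = -3 + h/9
r(j, R) = 7 - R²/9 (r(j, R) = 4 - (-3 + (R*R)/9) = 4 - (-3 + R²/9) = 4 + (3 - R²/9) = 7 - R²/9)
(40655 + 25278)*(r(-178, 89) + (-19238 - 15544)) = (40655 + 25278)*((7 - ⅑*89²) + (-19238 - 15544)) = 65933*((7 - ⅑*7921) - 34782) = 65933*((7 - 7921/9) - 34782) = 65933*(-7858/9 - 34782) = 65933*(-320896/9) = -21157635968/9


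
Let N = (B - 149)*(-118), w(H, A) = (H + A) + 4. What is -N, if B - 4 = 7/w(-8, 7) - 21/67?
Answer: -3391202/201 ≈ -16872.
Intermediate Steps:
w(H, A) = 4 + A + H (w(H, A) = (A + H) + 4 = 4 + A + H)
B = 1210/201 (B = 4 + (7/(4 + 7 - 8) - 21/67) = 4 + (7/3 - 21*1/67) = 4 + (7*(⅓) - 21/67) = 4 + (7/3 - 21/67) = 4 + 406/201 = 1210/201 ≈ 6.0199)
N = 3391202/201 (N = (1210/201 - 149)*(-118) = -28739/201*(-118) = 3391202/201 ≈ 16872.)
-N = -1*3391202/201 = -3391202/201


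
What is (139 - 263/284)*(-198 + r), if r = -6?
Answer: -1999863/71 ≈ -28167.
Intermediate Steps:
(139 - 263/284)*(-198 + r) = (139 - 263/284)*(-198 - 6) = (139 - 263*1/284)*(-204) = (139 - 263/284)*(-204) = (39213/284)*(-204) = -1999863/71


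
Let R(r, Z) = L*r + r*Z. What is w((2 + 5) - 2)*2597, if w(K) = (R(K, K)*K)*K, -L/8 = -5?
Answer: 14608125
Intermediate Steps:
L = 40 (L = -8*(-5) = 40)
R(r, Z) = 40*r + Z*r (R(r, Z) = 40*r + r*Z = 40*r + Z*r)
w(K) = K³*(40 + K) (w(K) = ((K*(40 + K))*K)*K = (K²*(40 + K))*K = K³*(40 + K))
w((2 + 5) - 2)*2597 = (((2 + 5) - 2)³*(40 + ((2 + 5) - 2)))*2597 = ((7 - 2)³*(40 + (7 - 2)))*2597 = (5³*(40 + 5))*2597 = (125*45)*2597 = 5625*2597 = 14608125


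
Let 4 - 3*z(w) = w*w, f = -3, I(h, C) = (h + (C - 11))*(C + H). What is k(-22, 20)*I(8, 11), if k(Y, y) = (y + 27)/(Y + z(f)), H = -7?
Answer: -4512/71 ≈ -63.549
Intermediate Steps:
I(h, C) = (-7 + C)*(-11 + C + h) (I(h, C) = (h + (C - 11))*(C - 7) = (h + (-11 + C))*(-7 + C) = (-11 + C + h)*(-7 + C) = (-7 + C)*(-11 + C + h))
z(w) = 4/3 - w²/3 (z(w) = 4/3 - w*w/3 = 4/3 - w²/3)
k(Y, y) = (27 + y)/(-5/3 + Y) (k(Y, y) = (y + 27)/(Y + (4/3 - ⅓*(-3)²)) = (27 + y)/(Y + (4/3 - ⅓*9)) = (27 + y)/(Y + (4/3 - 3)) = (27 + y)/(Y - 5/3) = (27 + y)/(-5/3 + Y))
k(-22, 20)*I(8, 11) = (3*(27 + 20)/(-5 + 3*(-22)))*(77 + 11² - 18*11 - 7*8 + 11*8) = (3*47/(-5 - 66))*(77 + 121 - 198 - 56 + 88) = (3*47/(-71))*32 = (3*(-1/71)*47)*32 = -141/71*32 = -4512/71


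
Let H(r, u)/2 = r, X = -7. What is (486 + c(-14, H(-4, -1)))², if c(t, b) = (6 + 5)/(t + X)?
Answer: 103938025/441 ≈ 2.3569e+5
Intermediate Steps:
H(r, u) = 2*r
c(t, b) = 11/(-7 + t) (c(t, b) = (6 + 5)/(t - 7) = 11/(-7 + t))
(486 + c(-14, H(-4, -1)))² = (486 + 11/(-7 - 14))² = (486 + 11/(-21))² = (486 + 11*(-1/21))² = (486 - 11/21)² = (10195/21)² = 103938025/441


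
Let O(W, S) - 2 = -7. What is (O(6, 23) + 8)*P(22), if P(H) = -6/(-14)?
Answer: 9/7 ≈ 1.2857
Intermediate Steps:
O(W, S) = -5 (O(W, S) = 2 - 7 = -5)
P(H) = 3/7 (P(H) = -6*(-1/14) = 3/7)
(O(6, 23) + 8)*P(22) = (-5 + 8)*(3/7) = 3*(3/7) = 9/7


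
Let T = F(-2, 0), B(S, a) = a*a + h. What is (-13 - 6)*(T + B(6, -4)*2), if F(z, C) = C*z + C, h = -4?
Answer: -456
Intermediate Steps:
B(S, a) = -4 + a² (B(S, a) = a*a - 4 = a² - 4 = -4 + a²)
F(z, C) = C + C*z
T = 0 (T = 0*(1 - 2) = 0*(-1) = 0)
(-13 - 6)*(T + B(6, -4)*2) = (-13 - 6)*(0 + (-4 + (-4)²)*2) = -19*(0 + (-4 + 16)*2) = -19*(0 + 12*2) = -19*(0 + 24) = -19*24 = -456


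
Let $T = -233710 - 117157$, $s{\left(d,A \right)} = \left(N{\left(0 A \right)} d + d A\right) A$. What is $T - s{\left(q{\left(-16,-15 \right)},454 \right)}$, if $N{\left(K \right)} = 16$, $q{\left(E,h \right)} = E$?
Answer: $3063213$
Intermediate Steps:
$s{\left(d,A \right)} = A \left(16 d + A d\right)$ ($s{\left(d,A \right)} = \left(16 d + d A\right) A = \left(16 d + A d\right) A = A \left(16 d + A d\right)$)
$T = -350867$ ($T = -233710 - 117157 = -350867$)
$T - s{\left(q{\left(-16,-15 \right)},454 \right)} = -350867 - 454 \left(-16\right) \left(16 + 454\right) = -350867 - 454 \left(-16\right) 470 = -350867 - -3414080 = -350867 + 3414080 = 3063213$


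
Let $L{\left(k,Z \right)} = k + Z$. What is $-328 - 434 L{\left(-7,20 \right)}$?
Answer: $-5970$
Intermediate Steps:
$L{\left(k,Z \right)} = Z + k$
$-328 - 434 L{\left(-7,20 \right)} = -328 - 434 \left(20 - 7\right) = -328 - 5642 = -5970$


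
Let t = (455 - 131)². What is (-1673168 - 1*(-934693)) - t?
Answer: -843451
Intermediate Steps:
t = 104976 (t = 324² = 104976)
(-1673168 - 1*(-934693)) - t = (-1673168 - 1*(-934693)) - 1*104976 = (-1673168 + 934693) - 104976 = -738475 - 104976 = -843451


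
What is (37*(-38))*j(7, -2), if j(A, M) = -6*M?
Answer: -16872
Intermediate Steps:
(37*(-38))*j(7, -2) = (37*(-38))*(-6*(-2)) = -1406*12 = -16872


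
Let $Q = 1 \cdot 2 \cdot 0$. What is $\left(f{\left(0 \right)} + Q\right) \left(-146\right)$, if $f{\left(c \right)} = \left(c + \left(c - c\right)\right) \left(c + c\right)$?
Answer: $0$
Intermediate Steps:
$f{\left(c \right)} = 2 c^{2}$ ($f{\left(c \right)} = \left(c + 0\right) 2 c = c 2 c = 2 c^{2}$)
$Q = 0$ ($Q = 2 \cdot 0 = 0$)
$\left(f{\left(0 \right)} + Q\right) \left(-146\right) = \left(2 \cdot 0^{2} + 0\right) \left(-146\right) = \left(2 \cdot 0 + 0\right) \left(-146\right) = \left(0 + 0\right) \left(-146\right) = 0 \left(-146\right) = 0$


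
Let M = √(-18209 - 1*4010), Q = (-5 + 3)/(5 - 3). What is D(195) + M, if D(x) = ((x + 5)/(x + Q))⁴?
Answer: 100000000/88529281 + I*√22219 ≈ 1.1296 + 149.06*I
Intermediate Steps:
Q = -1 (Q = -2/2 = -2*½ = -1)
D(x) = (5 + x)⁴/(-1 + x)⁴ (D(x) = ((x + 5)/(x - 1))⁴ = ((5 + x)/(-1 + x))⁴ = (5 + x)⁴/(-1 + x)⁴)
M = I*√22219 (M = √(-18209 - 4010) = √(-22219) = I*√22219 ≈ 149.06*I)
D(195) + M = (5 + 195)⁴/(-1 + 195)⁴ + I*√22219 = 200⁴/194⁴ + I*√22219 = (1/1416468496)*1600000000 + I*√22219 = 100000000/88529281 + I*√22219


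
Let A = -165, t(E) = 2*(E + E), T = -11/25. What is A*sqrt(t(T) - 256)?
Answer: -198*I*sqrt(179) ≈ -2649.1*I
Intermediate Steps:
T = -11/25 (T = -11*1/25 = -11/25 ≈ -0.44000)
t(E) = 4*E (t(E) = 2*(2*E) = 4*E)
A*sqrt(t(T) - 256) = -165*sqrt(4*(-11/25) - 256) = -165*sqrt(-44/25 - 256) = -198*I*sqrt(179)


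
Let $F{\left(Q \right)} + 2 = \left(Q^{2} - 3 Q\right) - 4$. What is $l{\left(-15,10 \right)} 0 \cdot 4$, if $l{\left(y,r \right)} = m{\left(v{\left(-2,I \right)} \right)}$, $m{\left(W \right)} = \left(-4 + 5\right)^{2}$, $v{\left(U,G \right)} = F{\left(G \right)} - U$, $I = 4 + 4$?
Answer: $0$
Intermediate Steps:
$I = 8$
$F{\left(Q \right)} = -6 + Q^{2} - 3 Q$ ($F{\left(Q \right)} = -2 - \left(4 - Q^{2} + 3 Q\right) = -6 + Q^{2} - 3 Q$)
$v{\left(U,G \right)} = -6 + G^{2} - U - 3 G$ ($v{\left(U,G \right)} = \left(-6 + G^{2} - 3 G\right) - U = -6 + G^{2} - U - 3 G$)
$m{\left(W \right)} = 1$ ($m{\left(W \right)} = 1^{2} = 1$)
$l{\left(y,r \right)} = 1$
$l{\left(-15,10 \right)} 0 \cdot 4 = 1 \cdot 0 \cdot 4 = 1 \cdot 0 = 0$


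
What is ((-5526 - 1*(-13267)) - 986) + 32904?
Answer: 39659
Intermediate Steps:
((-5526 - 1*(-13267)) - 986) + 32904 = ((-5526 + 13267) - 986) + 32904 = (7741 - 986) + 32904 = 6755 + 32904 = 39659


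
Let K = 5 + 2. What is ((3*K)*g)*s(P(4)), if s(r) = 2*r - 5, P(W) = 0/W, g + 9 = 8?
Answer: 105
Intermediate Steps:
g = -1 (g = -9 + 8 = -1)
K = 7
P(W) = 0
s(r) = -5 + 2*r
((3*K)*g)*s(P(4)) = ((3*7)*(-1))*(-5 + 2*0) = (21*(-1))*(-5 + 0) = -21*(-5) = 105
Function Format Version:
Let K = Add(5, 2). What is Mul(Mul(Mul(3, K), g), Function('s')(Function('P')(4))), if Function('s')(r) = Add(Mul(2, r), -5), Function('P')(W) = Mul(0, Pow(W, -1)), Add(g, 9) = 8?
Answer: 105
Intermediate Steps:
g = -1 (g = Add(-9, 8) = -1)
K = 7
Function('P')(W) = 0
Function('s')(r) = Add(-5, Mul(2, r))
Mul(Mul(Mul(3, K), g), Function('s')(Function('P')(4))) = Mul(Mul(Mul(3, 7), -1), Add(-5, Mul(2, 0))) = Mul(Mul(21, -1), Add(-5, 0)) = Mul(-21, -5) = 105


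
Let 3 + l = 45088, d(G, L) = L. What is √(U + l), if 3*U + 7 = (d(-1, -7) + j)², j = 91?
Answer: 4*√26682/3 ≈ 217.79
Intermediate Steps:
U = 7049/3 (U = -7/3 + (-7 + 91)²/3 = -7/3 + (⅓)*84² = -7/3 + (⅓)*7056 = -7/3 + 2352 = 7049/3 ≈ 2349.7)
l = 45085 (l = -3 + 45088 = 45085)
√(U + l) = √(7049/3 + 45085) = √(142304/3) = 4*√26682/3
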